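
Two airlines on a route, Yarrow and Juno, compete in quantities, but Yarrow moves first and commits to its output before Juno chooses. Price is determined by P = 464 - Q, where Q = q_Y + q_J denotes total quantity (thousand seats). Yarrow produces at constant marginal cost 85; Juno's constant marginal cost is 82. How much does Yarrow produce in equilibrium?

Solve by backward induction. Given q_Y, the follower Juno maximises π_J = (464 - q_Y - q_J)q_J - 82q_J.
∂π_J/∂q_J = 382 - q_Y - 2q_J = 0 gives the reaction function q_J = (382 - q_Y)/2.
Yarrow substitutes q_J(q_Y) into its own profit: π_Y = q_Y(464 - q_Y - (382 - q_Y)/2) - 85q_Y = (273 - (1/2)q_Y)q_Y - 85q_Y.
The leader's first-order condition 188 - q_Y = 0 yields q_Y = 188.
Then q_J = (382 - 188)/2 = 97.

188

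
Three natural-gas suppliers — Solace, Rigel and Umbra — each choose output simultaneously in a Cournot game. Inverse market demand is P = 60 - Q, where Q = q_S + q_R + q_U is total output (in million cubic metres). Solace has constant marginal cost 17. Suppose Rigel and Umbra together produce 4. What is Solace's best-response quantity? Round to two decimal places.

With rivals' combined output fixed at 4, Solace's profit is π_S = (60 - 4 - q_S)q_S - (17q_S) = (56 - q_S)q_S - (17q_S).
∂π_S/∂q_S = 39 - 2q_S = 0, so q_S = 39/2.

19.50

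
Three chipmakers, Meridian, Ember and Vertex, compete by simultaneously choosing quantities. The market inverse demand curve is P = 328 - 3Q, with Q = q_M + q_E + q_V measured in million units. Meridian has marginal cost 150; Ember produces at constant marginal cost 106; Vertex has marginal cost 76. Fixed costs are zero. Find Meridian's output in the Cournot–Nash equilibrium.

5

Meridian's profit: π_M = (328 - 3Q)q_M - (150q_M). Setting ∂π_M/∂q_M = 0: 178 - 6q_M - 3(q_E + q_V) = 0.
Ember's first-order condition: 222 - 6q_E - 3(q_M + q_V) = 0.
Vertex's profit: π_V = (328 - 3Q)q_V - (76q_V). Setting ∂π_V/∂q_V = 0: 252 - 6q_V - 3(q_M + q_E) = 0.
Adding the 3 first-order conditions: 652 − 12Q = 0, so Q = 163/3.
Back-substituting: q_M = (178 − 163)/3 = 5, q_E = (222 − 163)/3 = 59/3, q_V = (252 − 163)/3 = 89/3.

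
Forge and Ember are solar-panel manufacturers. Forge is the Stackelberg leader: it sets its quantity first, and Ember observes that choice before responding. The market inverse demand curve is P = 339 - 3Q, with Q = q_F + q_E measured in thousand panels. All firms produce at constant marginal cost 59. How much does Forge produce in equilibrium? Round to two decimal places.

46.67

Solve by backward induction. Given q_F, the follower Ember maximises π_E = (339 - 3q_F - 3q_E)q_E - 59q_E.
Setting the follower's marginal profit to zero, 280 - 3q_F - 6q_E = 0, i.e. q_E = (280 - 3q_F)/6.
Forge substitutes q_E(q_F) into its own profit: π_F = q_F(339 - 3q_F - (280 - 3q_F)/2) - 59q_F = (199 - (3/2)q_F)q_F - 59q_F.
The leader's first-order condition 140 - 3q_F = 0 yields q_F = 140/3.
Then q_E = (280 - 3·(140/3))/6 = 70/3.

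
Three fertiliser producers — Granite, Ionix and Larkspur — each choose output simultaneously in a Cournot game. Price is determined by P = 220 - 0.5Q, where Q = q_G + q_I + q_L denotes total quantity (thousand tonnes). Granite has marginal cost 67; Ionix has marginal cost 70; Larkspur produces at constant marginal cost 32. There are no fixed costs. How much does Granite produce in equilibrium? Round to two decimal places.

Granite's profit: π_G = (220 - 0.5Q)q_G - (67q_G). Setting ∂π_G/∂q_G = 0: 153 - q_G - (1/2)(q_I + q_L) = 0.
Ionix's profit: π_I = (220 - 0.5Q)q_I - (70q_I). Setting ∂π_I/∂q_I = 0: 150 - q_I - (1/2)(q_G + q_L) = 0.
Larkspur's first-order condition: 188 - q_L - (1/2)(q_G + q_I) = 0.
Adding the 3 first-order conditions: 491 − 2Q = 0, so Q = 491/2.
Back-substituting: q_G = (153 − 491/4)/(1/2) = 121/2, q_I = (150 − 491/4)/(1/2) = 109/2, q_L = (188 − 491/4)/(1/2) = 261/2.

60.50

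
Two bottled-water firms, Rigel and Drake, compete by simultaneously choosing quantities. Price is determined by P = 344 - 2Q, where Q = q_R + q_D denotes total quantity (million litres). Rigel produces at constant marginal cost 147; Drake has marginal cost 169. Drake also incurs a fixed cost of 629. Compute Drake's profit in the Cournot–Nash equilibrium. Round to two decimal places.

671.50

Rigel's profit: π_R = (344 - 2Q)q_R - (147q_R). Setting ∂π_R/∂q_R = 0: 197 - 4q_R - 2(q_D) = 0.
Drake's profit: π_D = (344 - 2Q)q_D - (169q_D). Setting ∂π_D/∂q_D = 0: 175 - 4q_D - 2(q_R) = 0.
So q_R = (197 - 2q_D)/4 and q_D = (175 - 2q_R)/4.
Solving the pair: q_R = 73/2, q_D = 51/2.
Price P = 344 - 2·62 = 220.
Drake's profit: (220 - 169)·(51/2) - 629 = 1343/2.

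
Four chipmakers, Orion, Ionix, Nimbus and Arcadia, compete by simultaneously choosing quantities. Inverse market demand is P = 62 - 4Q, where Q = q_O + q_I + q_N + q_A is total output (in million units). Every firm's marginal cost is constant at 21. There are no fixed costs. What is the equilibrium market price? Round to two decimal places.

29.20

Each firm earns π_i = (62 - 4Q)q_i - 21q_i.
Setting ∂π_i/∂q_i = 0 with rivals' quantities fixed: 41 - 8q_i - 4·Σ_{j≠i} q_j = 0.
With identical firms every q_j equals q_i, so Σ_{j≠i} q_j = 3q_i and 41 = 20q_i, giving q_i = 41/20.
Total output Q = 41/5, so price P = 62 - 4·(41/5) = 146/5.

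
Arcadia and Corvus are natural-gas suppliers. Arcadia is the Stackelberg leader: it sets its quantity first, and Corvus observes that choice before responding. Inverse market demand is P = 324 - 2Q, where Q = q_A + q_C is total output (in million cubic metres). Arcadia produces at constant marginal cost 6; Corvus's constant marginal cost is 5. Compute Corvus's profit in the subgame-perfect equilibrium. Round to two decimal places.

3220.03

The follower Corvus best-responds to any q_A: π_C = (324 - 2Q)q_C - 5q_C.
∂π_C/∂q_C = 319 - 2q_A - 4q_C = 0 gives the reaction function q_C = (319 - 2q_A)/4.
Arcadia substitutes q_C(q_A) into its own profit: π_A = q_A(324 - 2q_A - (319 - 2q_A)/2) - 6q_A = (329/2 - q_A)q_A - 6q_A.
Leader FOC: 317/2 - 2q_A = 0, so q_A = 317/4.
Then q_C = (319 - 2·(317/4))/4 = 321/8.
Price P = 324 - 2·(955/8) = 341/4.
Corvus's profit: (341/4 - 5)·(321/8) = 3220.0313.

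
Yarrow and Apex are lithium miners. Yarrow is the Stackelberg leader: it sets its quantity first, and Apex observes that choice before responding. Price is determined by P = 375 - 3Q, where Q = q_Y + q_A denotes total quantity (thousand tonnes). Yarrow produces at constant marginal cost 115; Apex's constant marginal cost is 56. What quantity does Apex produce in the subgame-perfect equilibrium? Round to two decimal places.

36.42

Solve by backward induction. Given q_Y, the follower Apex maximises π_A = (375 - 3q_Y - 3q_A)q_A - 56q_A.
Setting the follower's marginal profit to zero, 319 - 3q_Y - 6q_A = 0, i.e. q_A = (319 - 3q_Y)/6.
Yarrow substitutes q_A(q_Y) into its own profit: π_Y = q_Y(375 - 3q_Y - (319 - 3q_Y)/2) - 115q_Y = (431/2 - (3/2)q_Y)q_Y - 115q_Y.
The leader's first-order condition 201/2 - 3q_Y = 0 yields q_Y = 67/2.
Then q_A = (319 - 3·(67/2))/6 = 437/12.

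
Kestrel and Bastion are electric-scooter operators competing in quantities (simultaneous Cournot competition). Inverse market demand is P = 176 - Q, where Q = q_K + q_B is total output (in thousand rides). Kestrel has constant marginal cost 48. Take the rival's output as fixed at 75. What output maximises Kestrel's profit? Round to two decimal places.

26.50

With the rival's output fixed at 75, Kestrel's profit is π_K = (176 - 75 - q_K)q_K - (48q_K) = (101 - q_K)q_K - (48q_K).
∂π_K/∂q_K = 53 - 2q_K = 0, so q_K = 53/2.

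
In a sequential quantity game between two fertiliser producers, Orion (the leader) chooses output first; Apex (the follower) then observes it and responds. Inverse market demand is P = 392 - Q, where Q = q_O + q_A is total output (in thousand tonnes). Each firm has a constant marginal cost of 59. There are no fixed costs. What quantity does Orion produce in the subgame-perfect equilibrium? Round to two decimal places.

Solve by backward induction. Given q_O, the follower Apex maximises π_A = (392 - q_O - q_A)q_A - 59q_A.
Setting the follower's marginal profit to zero, 333 - q_O - 2q_A = 0, i.e. q_A = (333 - q_O)/2.
Orion substitutes q_A(q_O) into its own profit: π_O = q_O(392 - q_O - (333 - q_O)/2) - 59q_O = (451/2 - (1/2)q_O)q_O - 59q_O.
The leader's first-order condition 333/2 - q_O = 0 yields q_O = 333/2.
Then q_A = (333 - 333/2)/2 = 333/4.

166.50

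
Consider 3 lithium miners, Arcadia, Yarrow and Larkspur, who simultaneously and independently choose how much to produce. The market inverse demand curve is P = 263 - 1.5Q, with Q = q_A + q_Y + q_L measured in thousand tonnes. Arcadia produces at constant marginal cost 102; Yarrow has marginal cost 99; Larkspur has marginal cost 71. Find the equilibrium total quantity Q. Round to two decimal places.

Arcadia's profit: π_A = (263 - 1.5Q)q_A - (102q_A). Setting ∂π_A/∂q_A = 0: 161 - 3q_A - (3/2)(q_Y + q_L) = 0.
Yarrow's profit: π_Y = (263 - 1.5Q)q_Y - (99q_Y). Setting ∂π_Y/∂q_Y = 0: 164 - 3q_Y - (3/2)(q_A + q_L) = 0.
Larkspur's first-order condition: 192 - 3q_L - (3/2)(q_A + q_Y) = 0.
Summing all 3 equations gives 517 − 6Q = 0, hence Q = 517/6.
Back-substituting: q_A = (161 − 517/4)/(3/2) = 127/6, q_Y = (164 − 517/4)/(3/2) = 139/6, q_L = (192 − 517/4)/(3/2) = 251/6.
Total output Q = 127/6 + 139/6 + 251/6 = 517/6.

86.17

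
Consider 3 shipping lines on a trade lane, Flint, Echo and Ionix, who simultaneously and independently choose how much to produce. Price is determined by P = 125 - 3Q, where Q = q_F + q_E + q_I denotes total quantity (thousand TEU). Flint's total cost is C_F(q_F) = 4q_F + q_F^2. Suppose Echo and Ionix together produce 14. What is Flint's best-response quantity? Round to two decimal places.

With rivals' combined output fixed at 14, Flint's profit is π_F = (125 - 3·14 - 3q_F)q_F - (4q_F + q_F²) = (83 - 3q_F)q_F - (4q_F + q_F²).
∂π_F/∂q_F = 79 - 8q_F = 0, so q_F = 79/8.

9.88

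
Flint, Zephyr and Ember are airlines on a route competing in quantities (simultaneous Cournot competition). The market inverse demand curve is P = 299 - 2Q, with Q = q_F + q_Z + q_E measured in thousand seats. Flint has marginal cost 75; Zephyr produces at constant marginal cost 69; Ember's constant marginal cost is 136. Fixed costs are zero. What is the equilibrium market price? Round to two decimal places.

Flint's profit: π_F = (299 - 2Q)q_F - (75q_F). Setting ∂π_F/∂q_F = 0: 224 - 4q_F - 2(q_Z + q_E) = 0.
Zephyr's first-order condition: 230 - 4q_Z - 2(q_F + q_E) = 0.
Ember's profit: π_E = (299 - 2Q)q_E - (136q_E). Setting ∂π_E/∂q_E = 0: 163 - 4q_E - 2(q_F + q_Z) = 0.
Adding the 3 conditions: 617 − 4Q − 4Q = 0, i.e. Q = 617/8.
Back-substituting: q_F = (224 − 617/4)/2 = 279/8, q_Z = (230 − 617/4)/2 = 303/8, q_E = (163 − 617/4)/2 = 35/8.
Total output Q = 617/8, so price P = 299 - 2·(617/8) = 579/4.

144.75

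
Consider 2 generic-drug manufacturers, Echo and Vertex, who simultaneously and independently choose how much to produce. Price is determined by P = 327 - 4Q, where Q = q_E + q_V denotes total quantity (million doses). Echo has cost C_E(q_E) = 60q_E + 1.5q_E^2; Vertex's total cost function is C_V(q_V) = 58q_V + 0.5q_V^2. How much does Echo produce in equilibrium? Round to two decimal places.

15.99

Echo's profit: π_E = (327 - 4Q)q_E - (60q_E + (3/2)q_E²). Setting ∂π_E/∂q_E = 0: 267 - 11q_E - 4(q_V) = 0.
Vertex's first-order condition: 269 - 9q_V - 4(q_E) = 0.
So q_E = (267 - 4q_V)/11 and q_V = (269 - 4q_E)/9.
Substituting one into the other gives q_E = 1327/83 and q_V = 1891/83.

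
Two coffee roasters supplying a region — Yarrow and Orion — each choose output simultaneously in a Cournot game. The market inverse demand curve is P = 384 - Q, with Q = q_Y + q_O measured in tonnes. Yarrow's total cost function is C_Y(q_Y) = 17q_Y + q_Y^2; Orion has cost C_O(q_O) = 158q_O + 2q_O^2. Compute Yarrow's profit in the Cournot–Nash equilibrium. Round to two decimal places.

14762.10

Yarrow's profit: π_Y = (384 - Q)q_Y - (17q_Y + q_Y²). Setting ∂π_Y/∂q_Y = 0: 367 - 4q_Y - (q_O) = 0.
Orion's profit: π_O = (384 - Q)q_O - (158q_O + 2q_O²). Setting ∂π_O/∂q_O = 0: 226 - 6q_O - (q_Y) = 0.
So q_Y = (367 - q_O)/4 and q_O = (226 - q_Y)/6.
Substituting one into the other gives q_Y = 1976/23 and q_O = 537/23.
Price P = 384 - 109.2609 = 274.7391.
Yarrow's profit: 274.7391·(1976/23) - 17·(1976/23) - (1976/23)² = 14762.1021.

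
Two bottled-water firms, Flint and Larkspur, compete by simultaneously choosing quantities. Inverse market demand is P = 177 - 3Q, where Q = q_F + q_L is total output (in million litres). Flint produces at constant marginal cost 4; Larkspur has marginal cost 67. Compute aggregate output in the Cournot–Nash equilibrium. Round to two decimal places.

Flint's profit: π_F = (177 - 3Q)q_F - (4q_F). Setting ∂π_F/∂q_F = 0: 173 - 6q_F - 3(q_L) = 0.
Larkspur's profit: π_L = (177 - 3Q)q_L - (67q_L). Setting ∂π_L/∂q_L = 0: 110 - 6q_L - 3(q_F) = 0.
So q_F = (173 - 3q_L)/6 and q_L = (110 - 3q_F)/6.
Substituting one into the other gives q_F = 236/9 and q_L = 47/9.
Total output Q = 236/9 + 47/9 = 283/9.

31.44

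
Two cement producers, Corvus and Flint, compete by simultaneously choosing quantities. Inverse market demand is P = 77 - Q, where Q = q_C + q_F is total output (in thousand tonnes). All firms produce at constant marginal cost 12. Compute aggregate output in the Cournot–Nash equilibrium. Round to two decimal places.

Each firm earns π_i = (77 - Q)q_i - 12q_i.
First-order condition (treating rivals' output as given): 65 - 2q_i - q_j = 0.
By symmetry each firm produces the same amount; substituting q_j = q_i yields q_i = 65/3.
Total output Q = 65/3 + 65/3 = 130/3.

43.33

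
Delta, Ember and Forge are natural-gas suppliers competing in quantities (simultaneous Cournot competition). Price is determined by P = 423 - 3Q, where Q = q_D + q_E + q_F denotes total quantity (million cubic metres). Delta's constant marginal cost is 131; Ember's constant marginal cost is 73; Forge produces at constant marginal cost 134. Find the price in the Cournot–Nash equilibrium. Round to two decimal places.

190.25

Delta's profit: π_D = (423 - 3Q)q_D - (131q_D). Setting ∂π_D/∂q_D = 0: 292 - 6q_D - 3(q_E + q_F) = 0.
Ember's first-order condition: 350 - 6q_E - 3(q_D + q_F) = 0.
Forge's first-order condition: 289 - 6q_F - 3(q_D + q_E) = 0.
Summing all 3 equations gives 931 − 12Q = 0, hence Q = 931/12.
Back-substituting: q_D = (292 − 931/4)/3 = 79/4, q_E = (350 − 931/4)/3 = 469/12, q_F = (289 − 931/4)/3 = 75/4.
Total output Q = 931/12, so price P = 423 - 3·(931/12) = 761/4.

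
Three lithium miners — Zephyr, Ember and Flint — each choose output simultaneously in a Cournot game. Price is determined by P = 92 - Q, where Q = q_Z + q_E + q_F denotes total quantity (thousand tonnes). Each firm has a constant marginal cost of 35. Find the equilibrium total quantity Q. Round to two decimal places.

42.75

A representative firm's profit is π_i = q_i(92 - Q) - 35q_i.
Setting ∂π_i/∂q_i = 0 with rivals' quantities fixed: 57 - 2q_i - Σ_{j≠i} q_j = 0.
With identical firms every q_j equals q_i, so Σ_{j≠i} q_j = 2q_i and 57 = 4q_i, giving q_i = 57/4.
Total output Q = 57/4 + 57/4 + 57/4 = 171/4.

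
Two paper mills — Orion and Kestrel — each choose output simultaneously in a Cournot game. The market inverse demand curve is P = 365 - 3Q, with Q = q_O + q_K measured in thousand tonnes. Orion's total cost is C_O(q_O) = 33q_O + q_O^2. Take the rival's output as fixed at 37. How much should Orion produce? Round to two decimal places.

With the rival's output fixed at 37, Orion's profit is π_O = (365 - 3·37 - 3q_O)q_O - (33q_O + q_O²) = (254 - 3q_O)q_O - (33q_O + q_O²).
∂π_O/∂q_O = 221 - 8q_O = 0, so q_O = 221/8.

27.63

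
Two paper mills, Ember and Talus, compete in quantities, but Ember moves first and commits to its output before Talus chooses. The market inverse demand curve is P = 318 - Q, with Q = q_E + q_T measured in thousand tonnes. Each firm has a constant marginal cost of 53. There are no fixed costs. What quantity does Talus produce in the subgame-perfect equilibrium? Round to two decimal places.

66.25

The follower Talus best-responds to any q_E: π_T = (318 - Q)q_T - 53q_T.
∂π_T/∂q_T = 265 - q_E - 2q_T = 0 gives the reaction function q_T = (265 - q_E)/2.
Ember substitutes q_T(q_E) into its own profit: π_E = q_E(318 - q_E - (265 - q_E)/2) - 53q_E = (371/2 - (1/2)q_E)q_E - 53q_E.
Maximising: ∂π_E/∂q_E = 265/2 - q_E = 0, giving q_E = 265/2.
Then q_T = (265 - 265/2)/2 = 265/4.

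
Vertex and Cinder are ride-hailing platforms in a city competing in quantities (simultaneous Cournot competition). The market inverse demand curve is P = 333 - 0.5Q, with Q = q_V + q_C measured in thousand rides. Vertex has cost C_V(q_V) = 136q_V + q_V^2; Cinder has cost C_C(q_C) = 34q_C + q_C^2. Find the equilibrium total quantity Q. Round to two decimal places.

Vertex's profit: π_V = (333 - 0.5Q)q_V - (136q_V + q_V²). Setting ∂π_V/∂q_V = 0: 197 - 3q_V - (1/2)(q_C) = 0.
Cinder's first-order condition: 299 - 3q_C - (1/2)(q_V) = 0.
So q_V = (197 - (1/2)q_C)/3 and q_C = (299 - (1/2)q_V)/3.
Substituting one into the other gives q_V = 1766/35 and q_C = 91.2571.
Total output Q = 1766/35 + 91.2571 = 992/7.

141.71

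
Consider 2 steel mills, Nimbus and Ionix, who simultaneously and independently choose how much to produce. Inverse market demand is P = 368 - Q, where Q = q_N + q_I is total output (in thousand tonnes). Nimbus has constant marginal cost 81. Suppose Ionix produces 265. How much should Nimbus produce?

11

With the rival's output fixed at 265, Nimbus's profit is π_N = (368 - 265 - q_N)q_N - (81q_N) = (103 - q_N)q_N - (81q_N).
∂π_N/∂q_N = 22 - 2q_N = 0, so q_N = 11.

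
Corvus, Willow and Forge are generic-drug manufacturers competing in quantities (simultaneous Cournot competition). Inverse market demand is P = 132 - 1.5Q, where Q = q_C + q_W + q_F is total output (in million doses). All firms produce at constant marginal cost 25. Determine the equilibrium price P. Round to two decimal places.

A representative firm's profit is π_i = q_i(132 - 1.5Q) - 25q_i.
First-order condition (treating rivals' output as given): 107 - 3q_i - (3/2)·Σ_{j≠i} q_j = 0.
With identical firms every q_j equals q_i, so Σ_{j≠i} q_j = 2q_i and 107 = 6q_i, giving q_i = 107/6.
Total output Q = 107/2, so price P = 132 - (3/2)·(107/2) = 207/4.

51.75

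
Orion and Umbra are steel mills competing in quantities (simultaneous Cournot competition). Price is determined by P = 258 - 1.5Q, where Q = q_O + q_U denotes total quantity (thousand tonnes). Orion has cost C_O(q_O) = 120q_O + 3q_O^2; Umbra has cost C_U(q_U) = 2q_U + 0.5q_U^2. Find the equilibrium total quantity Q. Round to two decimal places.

Orion's profit: π_O = (258 - 1.5Q)q_O - (120q_O + 3q_O²). Setting ∂π_O/∂q_O = 0: 138 - 9q_O - (3/2)(q_U) = 0.
Umbra's first-order condition: 256 - 4q_U - (3/2)(q_O) = 0.
Rearranging gives the reaction functions q_O = (138 - (3/2)q_U)/9 and q_U = (256 - (3/2)q_O)/4.
Substituting one into the other gives q_O = 224/45 and q_U = 932/15.
Total output Q = 224/45 + 932/15 = 604/9.

67.11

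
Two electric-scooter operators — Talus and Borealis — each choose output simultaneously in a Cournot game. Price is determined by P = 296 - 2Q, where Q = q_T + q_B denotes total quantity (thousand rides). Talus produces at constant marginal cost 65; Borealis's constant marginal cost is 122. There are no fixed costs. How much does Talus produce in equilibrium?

Talus's profit: π_T = (296 - 2Q)q_T - (65q_T). Setting ∂π_T/∂q_T = 0: 231 - 4q_T - 2(q_B) = 0.
Borealis's profit: π_B = (296 - 2Q)q_B - (122q_B). Setting ∂π_B/∂q_B = 0: 174 - 4q_B - 2(q_T) = 0.
So q_T = (231 - 2q_B)/4 and q_B = (174 - 2q_T)/4.
Solving the pair: q_T = 48, q_B = 39/2.

48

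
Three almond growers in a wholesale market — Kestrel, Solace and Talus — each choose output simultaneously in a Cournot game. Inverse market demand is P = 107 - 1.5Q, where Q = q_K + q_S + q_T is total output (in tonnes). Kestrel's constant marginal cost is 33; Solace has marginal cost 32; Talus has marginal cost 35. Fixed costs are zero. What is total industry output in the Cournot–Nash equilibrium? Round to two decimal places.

Kestrel's profit: π_K = (107 - 1.5Q)q_K - (33q_K). Setting ∂π_K/∂q_K = 0: 74 - 3q_K - (3/2)(q_S + q_T) = 0.
Solace's profit: π_S = (107 - 1.5Q)q_S - (32q_S). Setting ∂π_S/∂q_S = 0: 75 - 3q_S - (3/2)(q_K + q_T) = 0.
Talus's profit: π_T = (107 - 1.5Q)q_T - (35q_T). Setting ∂π_T/∂q_T = 0: 72 - 3q_T - (3/2)(q_K + q_S) = 0.
Adding the 3 conditions: 221 − 3Q − 3Q = 0, i.e. Q = 221/6.
Back-substituting: q_K = (74 − 221/4)/(3/2) = 25/2, q_S = (75 − 221/4)/(3/2) = 79/6, q_T = (72 − 221/4)/(3/2) = 67/6.
Total output Q = 25/2 + 79/6 + 67/6 = 221/6.

36.83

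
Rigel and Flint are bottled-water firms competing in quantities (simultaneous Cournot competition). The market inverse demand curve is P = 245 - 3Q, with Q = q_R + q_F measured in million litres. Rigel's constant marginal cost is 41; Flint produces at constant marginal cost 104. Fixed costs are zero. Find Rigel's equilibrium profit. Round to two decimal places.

Rigel's profit: π_R = (245 - 3Q)q_R - (41q_R). Setting ∂π_R/∂q_R = 0: 204 - 6q_R - 3(q_F) = 0.
Flint's profit: π_F = (245 - 3Q)q_F - (104q_F). Setting ∂π_F/∂q_F = 0: 141 - 6q_F - 3(q_R) = 0.
Rearranging gives the reaction functions q_R = (204 - 3q_F)/6 and q_F = (141 - 3q_R)/6.
Solving the pair: q_R = 89/3, q_F = 26/3.
Price P = 245 - 3·(115/3) = 130.
Rigel's profit: (130 - 41)·(89/3) = 2640.3333.

2640.33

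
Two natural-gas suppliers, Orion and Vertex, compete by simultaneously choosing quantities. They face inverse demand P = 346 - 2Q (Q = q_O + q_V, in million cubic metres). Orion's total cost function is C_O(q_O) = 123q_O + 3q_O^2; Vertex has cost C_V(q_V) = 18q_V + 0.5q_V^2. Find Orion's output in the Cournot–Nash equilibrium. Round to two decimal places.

Orion's profit: π_O = (346 - 2Q)q_O - (123q_O + 3q_O²). Setting ∂π_O/∂q_O = 0: 223 - 10q_O - 2(q_V) = 0.
Vertex's first-order condition: 328 - 5q_V - 2(q_O) = 0.
Rearranging gives the reaction functions q_O = (223 - 2q_V)/10 and q_V = (328 - 2q_O)/5.
Substituting one into the other gives q_O = 459/46 and q_V = 1417/23.

9.98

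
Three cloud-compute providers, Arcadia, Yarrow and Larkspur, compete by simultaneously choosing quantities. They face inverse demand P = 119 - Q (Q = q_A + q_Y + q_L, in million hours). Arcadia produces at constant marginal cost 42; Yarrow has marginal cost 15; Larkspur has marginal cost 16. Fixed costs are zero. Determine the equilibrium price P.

48

Arcadia's profit: π_A = (119 - Q)q_A - (42q_A). Setting ∂π_A/∂q_A = 0: 77 - 2q_A - (q_Y + q_L) = 0.
Yarrow's first-order condition: 104 - 2q_Y - (q_A + q_L) = 0.
Larkspur's profit: π_L = (119 - Q)q_L - (16q_L). Setting ∂π_L/∂q_L = 0: 103 - 2q_L - (q_A + q_Y) = 0.
Adding the 3 first-order conditions: 284 − 4Q = 0, so Q = 71.
Back-substituting: q_A = (77 − 71) = 6, q_Y = (104 − 71) = 33, q_L = (103 − 71) = 32.
Total output Q = 71, so price P = 119 - 71 = 48.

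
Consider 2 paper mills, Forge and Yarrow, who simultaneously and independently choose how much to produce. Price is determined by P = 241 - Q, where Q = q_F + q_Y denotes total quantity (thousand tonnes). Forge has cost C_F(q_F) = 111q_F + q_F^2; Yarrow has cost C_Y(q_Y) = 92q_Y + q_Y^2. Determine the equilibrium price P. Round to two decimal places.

185.20

Forge's profit: π_F = (241 - Q)q_F - (111q_F + q_F²). Setting ∂π_F/∂q_F = 0: 130 - 4q_F - (q_Y) = 0.
Yarrow's profit: π_Y = (241 - Q)q_Y - (92q_Y + q_Y²). Setting ∂π_Y/∂q_Y = 0: 149 - 4q_Y - (q_F) = 0.
Rearranging gives the reaction functions q_F = (130 - q_Y)/4 and q_Y = (149 - q_F)/4.
Substituting one into the other gives q_F = 371/15 and q_Y = 466/15.
Total output Q = 279/5, so price P = 241 - 279/5 = 926/5.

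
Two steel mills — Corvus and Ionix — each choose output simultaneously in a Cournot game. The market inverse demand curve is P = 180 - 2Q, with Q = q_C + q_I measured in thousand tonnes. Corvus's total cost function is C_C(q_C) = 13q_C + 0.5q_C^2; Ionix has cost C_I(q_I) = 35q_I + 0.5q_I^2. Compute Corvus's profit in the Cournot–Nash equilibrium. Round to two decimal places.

Corvus's profit: π_C = (180 - 2Q)q_C - (13q_C + (1/2)q_C²). Setting ∂π_C/∂q_C = 0: 167 - 5q_C - 2(q_I) = 0.
Ionix's first-order condition: 145 - 5q_I - 2(q_C) = 0.
So q_C = (167 - 2q_I)/5 and q_I = (145 - 2q_C)/5.
Substituting one into the other gives q_C = 545/21 and q_I = 391/21.
Price P = 180 - 2·(312/7) = 636/7.
Corvus's profit: (636/7)·(545/21) - 13·(545/21) - (1/2)(545/21)² = 1683.8152.

1683.82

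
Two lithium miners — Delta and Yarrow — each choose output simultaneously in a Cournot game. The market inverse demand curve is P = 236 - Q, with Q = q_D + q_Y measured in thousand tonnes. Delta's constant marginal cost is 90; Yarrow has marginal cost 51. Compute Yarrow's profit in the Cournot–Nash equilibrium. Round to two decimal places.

Delta's profit: π_D = (236 - Q)q_D - (90q_D). Setting ∂π_D/∂q_D = 0: 146 - 2q_D - (q_Y) = 0.
Yarrow's profit: π_Y = (236 - Q)q_Y - (51q_Y). Setting ∂π_Y/∂q_Y = 0: 185 - 2q_Y - (q_D) = 0.
Rearranging gives the reaction functions q_D = (146 - q_Y)/2 and q_Y = (185 - q_D)/2.
Solving the pair: q_D = 107/3, q_Y = 224/3.
Price P = 236 - 331/3 = 377/3.
Yarrow's profit: (377/3 - 51)·(224/3) = 5575.1111.

5575.11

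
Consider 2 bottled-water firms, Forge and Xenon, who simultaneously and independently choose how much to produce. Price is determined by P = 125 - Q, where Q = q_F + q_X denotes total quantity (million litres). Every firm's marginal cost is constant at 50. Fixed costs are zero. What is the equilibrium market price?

75

Each firm earns π_i = (125 - Q)q_i - 50q_i.
Setting ∂π_i/∂q_i = 0 with rivals' quantities fixed: 75 - 2q_i - q_j = 0.
With identical firms every q_j equals q_i, so q_j = q_i and 75 = 3q_i, giving q_i = 25.
Total output Q = 50, so price P = 125 - 50 = 75.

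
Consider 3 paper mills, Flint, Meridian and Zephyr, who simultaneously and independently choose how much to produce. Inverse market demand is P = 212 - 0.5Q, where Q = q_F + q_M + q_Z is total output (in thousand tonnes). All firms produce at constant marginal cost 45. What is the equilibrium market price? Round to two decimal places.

Each firm earns π_i = (212 - 0.5Q)q_i - 45q_i.
Setting ∂π_i/∂q_i = 0 with rivals' quantities fixed: 167 - q_i - (1/2)·Σ_{j≠i} q_j = 0.
By symmetry each firm produces the same amount; substituting Σ_{j≠i} q_j = 2q_i yields q_i = 167/2.
Total output Q = 501/2, so price P = 212 - (1/2)·(501/2) = 347/4.

86.75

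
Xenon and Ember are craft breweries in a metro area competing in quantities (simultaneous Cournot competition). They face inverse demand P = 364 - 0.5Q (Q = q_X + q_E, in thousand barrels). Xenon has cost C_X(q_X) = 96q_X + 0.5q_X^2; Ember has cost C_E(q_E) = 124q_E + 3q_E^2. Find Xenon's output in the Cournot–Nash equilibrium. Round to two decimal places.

Xenon's profit: π_X = (364 - 0.5Q)q_X - (96q_X + (1/2)q_X²). Setting ∂π_X/∂q_X = 0: 268 - 2q_X - (1/2)(q_E) = 0.
Ember's first-order condition: 240 - 7q_E - (1/2)(q_X) = 0.
So q_X = (268 - (1/2)q_E)/2 and q_E = (240 - (1/2)q_X)/7.
Solving the pair: q_X = 127.7091, q_E = 1384/55.

127.71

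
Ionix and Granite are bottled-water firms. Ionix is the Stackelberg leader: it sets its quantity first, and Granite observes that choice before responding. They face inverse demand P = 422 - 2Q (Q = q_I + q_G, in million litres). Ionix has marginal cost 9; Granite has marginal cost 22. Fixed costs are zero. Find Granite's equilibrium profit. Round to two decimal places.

The follower Granite best-responds to any q_I: π_G = (422 - 2Q)q_G - 22q_G.
∂π_G/∂q_G = 400 - 2q_I - 4q_G = 0 gives the reaction function q_G = (400 - 2q_I)/4.
The leader anticipates this reaction. Substituting into P = 422 - 2Q gives P = 222 - q_I, so π_I = (222 - q_I)q_I - 9q_I.
The leader's first-order condition 213 - 2q_I = 0 yields q_I = 213/2.
Then q_G = (400 - 2·(213/2))/4 = 187/4.
Price P = 422 - 2·(613/4) = 231/2.
Granite's profit: (231/2 - 22)·(187/4) = 4371.1250.

4371.13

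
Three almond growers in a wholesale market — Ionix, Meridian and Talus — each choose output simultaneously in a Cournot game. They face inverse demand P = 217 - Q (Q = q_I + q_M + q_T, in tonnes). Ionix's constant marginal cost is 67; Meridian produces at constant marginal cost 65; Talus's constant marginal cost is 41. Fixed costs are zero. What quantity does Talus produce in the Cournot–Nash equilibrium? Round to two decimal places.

Ionix's profit: π_I = (217 - Q)q_I - (67q_I). Setting ∂π_I/∂q_I = 0: 150 - 2q_I - (q_M + q_T) = 0.
Meridian's first-order condition: 152 - 2q_M - (q_I + q_T) = 0.
Talus's profit: π_T = (217 - Q)q_T - (41q_T). Setting ∂π_T/∂q_T = 0: 176 - 2q_T - (q_I + q_M) = 0.
Adding the 3 conditions: 478 − 2Q − 2Q = 0, i.e. Q = 239/2.
Back-substituting: q_I = (150 − 239/2) = 61/2, q_M = (152 − 239/2) = 65/2, q_T = (176 − 239/2) = 113/2.

56.50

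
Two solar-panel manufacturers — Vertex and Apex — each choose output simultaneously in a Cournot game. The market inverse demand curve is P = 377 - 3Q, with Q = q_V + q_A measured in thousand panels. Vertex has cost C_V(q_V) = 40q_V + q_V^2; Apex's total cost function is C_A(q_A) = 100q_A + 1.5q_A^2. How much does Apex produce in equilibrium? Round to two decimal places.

Vertex's profit: π_V = (377 - 3Q)q_V - (40q_V + q_V²). Setting ∂π_V/∂q_V = 0: 337 - 8q_V - 3(q_A) = 0.
Apex's profit: π_A = (377 - 3Q)q_A - (100q_A + (3/2)q_A²). Setting ∂π_A/∂q_A = 0: 277 - 9q_A - 3(q_V) = 0.
So q_V = (337 - 3q_A)/8 and q_A = (277 - 3q_V)/9.
Solving the pair: q_V = 734/21, q_A = 1205/63.

19.13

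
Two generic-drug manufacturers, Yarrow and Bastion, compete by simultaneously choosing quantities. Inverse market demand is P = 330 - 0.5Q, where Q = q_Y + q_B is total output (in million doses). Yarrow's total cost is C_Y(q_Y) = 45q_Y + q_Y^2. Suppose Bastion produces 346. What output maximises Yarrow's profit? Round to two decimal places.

With the rival's output fixed at 346, Yarrow's profit is π_Y = (330 - (1/2)·346 - (1/2)q_Y)q_Y - (45q_Y + q_Y²) = (157 - (1/2)q_Y)q_Y - (45q_Y + q_Y²).
∂π_Y/∂q_Y = 112 - 3q_Y = 0, so q_Y = 112/3.

37.33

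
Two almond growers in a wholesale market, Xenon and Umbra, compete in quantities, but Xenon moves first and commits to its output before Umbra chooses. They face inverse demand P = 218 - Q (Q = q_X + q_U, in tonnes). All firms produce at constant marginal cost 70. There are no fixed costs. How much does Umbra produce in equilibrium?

The follower Umbra best-responds to any q_X: π_U = (218 - Q)q_U - 70q_U.
∂π_U/∂q_U = 148 - q_X - 2q_U = 0 gives the reaction function q_U = (148 - q_X)/2.
Xenon substitutes q_U(q_X) into its own profit: π_X = q_X(218 - q_X - (148 - q_X)/2) - 70q_X = (144 - (1/2)q_X)q_X - 70q_X.
Leader FOC: 74 - q_X = 0, so q_X = 74.
Then q_U = (148 - 74)/2 = 37.

37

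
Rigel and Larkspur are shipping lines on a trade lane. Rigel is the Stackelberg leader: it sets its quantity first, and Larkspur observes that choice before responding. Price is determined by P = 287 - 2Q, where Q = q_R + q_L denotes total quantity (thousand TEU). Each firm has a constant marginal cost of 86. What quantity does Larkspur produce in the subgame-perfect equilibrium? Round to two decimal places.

The follower Larkspur best-responds to any q_R: π_L = (287 - 2Q)q_L - 86q_L.
Follower FOC: 201 - 2q_R - 4q_L = 0, so q_L(q_R) = (201 - 2q_R)/4.
The leader anticipates this reaction. Substituting into P = 287 - 2Q gives P = 373/2 - q_R, so π_R = (373/2 - q_R)q_R - 86q_R.
The leader's first-order condition 201/2 - 2q_R = 0 yields q_R = 201/4.
Then q_L = (201 - 2·(201/4))/4 = 201/8.

25.13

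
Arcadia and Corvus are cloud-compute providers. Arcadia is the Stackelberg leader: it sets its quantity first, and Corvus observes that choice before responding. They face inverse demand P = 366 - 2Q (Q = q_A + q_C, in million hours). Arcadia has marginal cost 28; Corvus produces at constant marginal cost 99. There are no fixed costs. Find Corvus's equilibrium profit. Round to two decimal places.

488.28

Solve by backward induction. Given q_A, the follower Corvus maximises π_C = (366 - 2q_A - 2q_C)q_C - 99q_C.
∂π_C/∂q_C = 267 - 2q_A - 4q_C = 0 gives the reaction function q_C = (267 - 2q_A)/4.
Arcadia substitutes q_C(q_A) into its own profit: π_A = q_A(366 - 2q_A - (267 - 2q_A)/2) - 28q_A = (465/2 - q_A)q_A - 28q_A.
Leader FOC: 409/2 - 2q_A = 0, so q_A = 409/4.
Then q_C = (267 - 2·(409/4))/4 = 125/8.
Price P = 366 - 2·(943/8) = 521/4.
Corvus's profit: (521/4 - 99)·(125/8) = 488.2813.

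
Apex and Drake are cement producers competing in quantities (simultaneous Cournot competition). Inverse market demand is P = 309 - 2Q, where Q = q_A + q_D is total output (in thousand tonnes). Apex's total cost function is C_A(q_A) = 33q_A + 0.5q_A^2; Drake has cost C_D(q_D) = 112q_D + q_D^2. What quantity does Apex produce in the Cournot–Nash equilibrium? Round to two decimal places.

Apex's profit: π_A = (309 - 2Q)q_A - (33q_A + (1/2)q_A²). Setting ∂π_A/∂q_A = 0: 276 - 5q_A - 2(q_D) = 0.
Drake's profit: π_D = (309 - 2Q)q_D - (112q_D + q_D²). Setting ∂π_D/∂q_D = 0: 197 - 6q_D - 2(q_A) = 0.
Rearranging gives the reaction functions q_A = (276 - 2q_D)/5 and q_D = (197 - 2q_A)/6.
Substituting one into the other gives q_A = 631/13 and q_D = 433/26.

48.54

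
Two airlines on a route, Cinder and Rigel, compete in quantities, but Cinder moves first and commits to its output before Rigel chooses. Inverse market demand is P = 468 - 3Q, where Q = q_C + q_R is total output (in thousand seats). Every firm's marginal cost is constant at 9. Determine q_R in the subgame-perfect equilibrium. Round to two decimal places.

Solve by backward induction. Given q_C, the follower Rigel maximises π_R = (468 - 3q_C - 3q_R)q_R - 9q_R.
Follower FOC: 459 - 3q_C - 6q_R = 0, so q_R(q_C) = (459 - 3q_C)/6.
Cinder substitutes q_R(q_C) into its own profit: π_C = q_C(468 - 3q_C - (459 - 3q_C)/2) - 9q_C = (477/2 - (3/2)q_C)q_C - 9q_C.
Maximising: ∂π_C/∂q_C = 459/2 - 3q_C = 0, giving q_C = 153/2.
Then q_R = (459 - 3·(153/2))/6 = 153/4.

38.25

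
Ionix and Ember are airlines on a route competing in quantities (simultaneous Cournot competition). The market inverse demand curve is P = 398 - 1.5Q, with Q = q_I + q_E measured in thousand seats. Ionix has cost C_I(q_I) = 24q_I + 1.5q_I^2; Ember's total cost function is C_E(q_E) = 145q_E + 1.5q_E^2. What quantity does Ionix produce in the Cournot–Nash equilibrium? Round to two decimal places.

Ionix's profit: π_I = (398 - 1.5Q)q_I - (24q_I + (3/2)q_I²). Setting ∂π_I/∂q_I = 0: 374 - 6q_I - (3/2)(q_E) = 0.
Ember's profit: π_E = (398 - 1.5Q)q_E - (145q_E + (3/2)q_E²). Setting ∂π_E/∂q_E = 0: 253 - 6q_E - (3/2)(q_I) = 0.
So q_I = (374 - (3/2)q_E)/6 and q_E = (253 - (3/2)q_I)/6.
Solving the pair: q_I = 55.2444, q_E = 1276/45.

55.24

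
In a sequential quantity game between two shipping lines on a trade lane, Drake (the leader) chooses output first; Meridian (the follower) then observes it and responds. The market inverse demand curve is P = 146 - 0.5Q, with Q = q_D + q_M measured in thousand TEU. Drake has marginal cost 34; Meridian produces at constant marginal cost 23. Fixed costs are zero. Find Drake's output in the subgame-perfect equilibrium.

Solve by backward induction. Given q_D, the follower Meridian maximises π_M = (146 - (1/2)q_D - (1/2)q_M)q_M - 23q_M.
∂π_M/∂q_M = 123 - (1/2)q_D - q_M = 0 gives the reaction function q_M = (123 - (1/2)q_D).
The leader anticipates this reaction. Substituting into P = 146 - 0.5Q gives P = 169/2 - (1/4)q_D, so π_D = (169/2 - (1/4)q_D)q_D - 34q_D.
The leader's first-order condition 101/2 - (1/2)q_D = 0 yields q_D = 101.
Then q_M = (123 - (1/2)·101) = 145/2.

101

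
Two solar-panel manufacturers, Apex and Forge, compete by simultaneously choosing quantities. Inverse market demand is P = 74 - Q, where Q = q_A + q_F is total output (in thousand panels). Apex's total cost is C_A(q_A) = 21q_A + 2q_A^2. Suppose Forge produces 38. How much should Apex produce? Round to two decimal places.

2.50

With the rival's output fixed at 38, Apex's profit is π_A = (74 - 38 - q_A)q_A - (21q_A + 2q_A²) = (36 - q_A)q_A - (21q_A + 2q_A²).
∂π_A/∂q_A = 15 - 6q_A = 0, so q_A = 5/2.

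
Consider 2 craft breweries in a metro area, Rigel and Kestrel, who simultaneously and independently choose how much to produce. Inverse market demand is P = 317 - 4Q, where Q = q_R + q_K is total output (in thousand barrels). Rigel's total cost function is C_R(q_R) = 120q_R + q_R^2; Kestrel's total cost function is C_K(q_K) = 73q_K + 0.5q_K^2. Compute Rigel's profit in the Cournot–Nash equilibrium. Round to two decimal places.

579.99

Rigel's profit: π_R = (317 - 4Q)q_R - (120q_R + q_R²). Setting ∂π_R/∂q_R = 0: 197 - 10q_R - 4(q_K) = 0.
Kestrel's profit: π_K = (317 - 4Q)q_K - (73q_K + (1/2)q_K²). Setting ∂π_K/∂q_K = 0: 244 - 9q_K - 4(q_R) = 0.
Best responses: q_R = (197 - 4q_K)/10, q_K = (244 - 4q_R)/9.
Substituting one into the other gives q_R = 797/74 and q_K = 826/37.
Price P = 317 - 4·33.0946 = 184.6216.
Rigel's profit: 184.6216·(797/74) - 120·(797/74) - (797/74)² = 579.9936.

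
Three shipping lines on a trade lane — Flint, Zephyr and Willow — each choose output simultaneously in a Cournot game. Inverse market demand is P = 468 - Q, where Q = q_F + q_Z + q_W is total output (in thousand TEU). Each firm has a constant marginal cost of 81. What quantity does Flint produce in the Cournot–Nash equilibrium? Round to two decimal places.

96.75

Each firm earns π_i = (468 - Q)q_i - 81q_i.
Setting ∂π_i/∂q_i = 0 with rivals' quantities fixed: 387 - 2q_i - Σ_{j≠i} q_j = 0.
By symmetry each firm produces the same amount; substituting Σ_{j≠i} q_j = 2q_i yields q_i = 387/4.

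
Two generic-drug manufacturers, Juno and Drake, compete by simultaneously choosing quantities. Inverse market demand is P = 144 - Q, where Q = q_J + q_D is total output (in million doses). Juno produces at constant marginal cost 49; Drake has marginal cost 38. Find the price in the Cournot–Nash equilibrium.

77

Juno's profit: π_J = (144 - Q)q_J - (49q_J). Setting ∂π_J/∂q_J = 0: 95 - 2q_J - (q_D) = 0.
Drake's profit: π_D = (144 - Q)q_D - (38q_D). Setting ∂π_D/∂q_D = 0: 106 - 2q_D - (q_J) = 0.
So q_J = (95 - q_D)/2 and q_D = (106 - q_J)/2.
Substituting one into the other gives q_J = 28 and q_D = 39.
Total output Q = 67, so price P = 144 - 67 = 77.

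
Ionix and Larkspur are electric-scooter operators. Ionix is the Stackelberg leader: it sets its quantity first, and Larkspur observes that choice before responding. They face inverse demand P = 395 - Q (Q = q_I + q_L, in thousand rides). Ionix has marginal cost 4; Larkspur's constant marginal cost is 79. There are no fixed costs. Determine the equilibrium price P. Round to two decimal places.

120.50

Solve by backward induction. Given q_I, the follower Larkspur maximises π_L = (395 - q_I - q_L)q_L - 79q_L.
Follower FOC: 316 - q_I - 2q_L = 0, so q_L(q_I) = (316 - q_I)/2.
Ionix substitutes q_L(q_I) into its own profit: π_I = q_I(395 - q_I - (316 - q_I)/2) - 4q_I = (237 - (1/2)q_I)q_I - 4q_I.
Leader FOC: 233 - q_I = 0, so q_I = 233.
Then q_L = (316 - 233)/2 = 83/2.
Total output Q = 549/2, so price P = 395 - 549/2 = 241/2.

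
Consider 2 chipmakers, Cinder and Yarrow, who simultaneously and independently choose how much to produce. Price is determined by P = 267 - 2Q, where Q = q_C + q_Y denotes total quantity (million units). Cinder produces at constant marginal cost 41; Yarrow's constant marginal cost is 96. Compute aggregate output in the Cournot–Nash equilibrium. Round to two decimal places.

Cinder's profit: π_C = (267 - 2Q)q_C - (41q_C). Setting ∂π_C/∂q_C = 0: 226 - 4q_C - 2(q_Y) = 0.
Yarrow's profit: π_Y = (267 - 2Q)q_Y - (96q_Y). Setting ∂π_Y/∂q_Y = 0: 171 - 4q_Y - 2(q_C) = 0.
Best responses: q_C = (226 - 2q_Y)/4, q_Y = (171 - 2q_C)/4.
Solving the pair: q_C = 281/6, q_Y = 58/3.
Total output Q = 281/6 + 58/3 = 397/6.

66.17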